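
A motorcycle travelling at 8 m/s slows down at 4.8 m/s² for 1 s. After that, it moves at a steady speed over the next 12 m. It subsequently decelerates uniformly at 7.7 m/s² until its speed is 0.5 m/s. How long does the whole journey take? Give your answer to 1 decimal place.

Phase 1 (decelerating): v₀ = 8.00 m/s, a = -4.8 m/s².
v = v₀ + at = 8.00 + (-4.8)(1) = 3.20 m/s
Δx = v₀t + ½at² = 8.00·1 + 0.5·-4.8·1² = 5.60 m

Phase 2 (constant speed): v₀ = 3.20 m/s, a = 0 m/s².
Constant speed: t = d/v = 12/3.20 = 3.75 s

Phase 3 (decelerating): v₀ = 3.20 m/s, a = -7.7 m/s².
v = v₀ + at → t = (0.5 − 3.20) / -7.7 = 0.351 s
v² = v₀² + 2aΔx → Δx = (0.5² − 3.20²)/(2·-7.7) = 0.649 m
Total time = 1.00 + 3.75 + 0.351 = 5.10 s

5.1 s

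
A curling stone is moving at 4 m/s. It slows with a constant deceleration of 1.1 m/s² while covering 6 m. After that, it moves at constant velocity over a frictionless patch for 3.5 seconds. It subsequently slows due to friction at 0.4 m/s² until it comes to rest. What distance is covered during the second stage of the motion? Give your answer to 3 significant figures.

Phase 1 (decelerating): v₀ = 4.00 m/s, a = -1.1 m/s².
v² = v₀² + 2aΔx = 4.00² + 2·-1.1·6 = 2.80 → v = 1.67 m/s
t = (v − v₀)/a = (1.67 − 4.00)/-1.1 = 2.12 s

Phase 2 (constant speed): v₀ = 1.67 m/s, a = 0 m/s².
v = v₀ + at = 1.67 + (0)(3.5) = 1.67 m/s
Δx = v₀t + ½at² = 1.67·3.5 + 0.5·0·3.5² = 5.86 m
Distance in phase 2 = 5.86 m

5.86 m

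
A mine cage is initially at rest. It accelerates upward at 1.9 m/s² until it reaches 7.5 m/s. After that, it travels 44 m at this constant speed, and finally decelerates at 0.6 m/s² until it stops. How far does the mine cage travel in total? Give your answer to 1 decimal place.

105.7 m

Phase 1 (accelerating): v₀ = 0 m/s, a = 1.9 m/s².
v = v₀ + at → t = (7.5 − 0) / 1.9 = 3.95 s
v² = v₀² + 2aΔx → Δx = (7.5² − 0²)/(2·1.9) = 14.8 m

Phase 2 (constant speed): v₀ = 7.50 m/s, a = 0 m/s².
Constant speed: t = d/v = 44/7.50 = 5.87 s

Phase 3 (decelerating): v₀ = 7.50 m/s, a = -0.6 m/s².
v = v₀ + at → t = (0 − 7.50) / -0.6 = 12.5 s
v² = v₀² + 2aΔx → Δx = (0² − 7.50²)/(2·-0.6) = 46.9 m
Total distance = 14.8 + 44.0 + 46.9 = 106 m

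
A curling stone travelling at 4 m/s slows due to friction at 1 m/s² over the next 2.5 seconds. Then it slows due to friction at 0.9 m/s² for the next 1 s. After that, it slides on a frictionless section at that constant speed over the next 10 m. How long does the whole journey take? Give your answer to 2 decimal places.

20.17 s

Phase 1 (decelerating): v₀ = 4.00 m/s, a = -1 m/s².
v = v₀ + at = 4.00 + (-1)(2.5) = 1.50 m/s
Δx = v₀t + ½at² = 4.00·2.5 + 0.5·-1·2.5² = 6.88 m

Phase 2 (decelerating): v₀ = 1.50 m/s, a = -0.9 m/s².
v = v₀ + at = 1.50 + (-0.9)(1) = 0.600 m/s
Δx = v₀t + ½at² = 1.50·1 + 0.5·-0.9·1² = 1.05 m

Phase 3 (constant speed): v₀ = 0.600 m/s, a = 0 m/s².
Constant speed: t = d/v = 10/0.600 = 16.7 s
Total time = 2.50 + 1.00 + 16.7 = 20.2 s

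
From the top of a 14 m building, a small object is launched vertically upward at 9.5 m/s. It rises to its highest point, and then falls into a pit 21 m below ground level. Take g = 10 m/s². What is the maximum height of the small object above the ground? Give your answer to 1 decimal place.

18.5 m

Phase 1 (rising): v₀ = 9.50 m/s, a = -10 m/s².
v = v₀ + at → t = (0 − 9.50) / -10 = 0.950 s
v² = v₀² + 2aΔx → Δx = (0² − 9.50²)/(2·-10) = 4.51 m
Maximum height = 14 + 4.51 = 18.5 m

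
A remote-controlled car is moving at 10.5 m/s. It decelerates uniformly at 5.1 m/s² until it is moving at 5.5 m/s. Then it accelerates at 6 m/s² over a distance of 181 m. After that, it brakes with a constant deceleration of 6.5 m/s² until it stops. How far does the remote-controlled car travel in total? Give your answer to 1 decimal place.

358.2 m

Phase 1 (decelerating): v₀ = 10.5 m/s, a = -5.1 m/s².
v = v₀ + at → t = (5.5 − 10.5) / -5.1 = 0.980 s
v² = v₀² + 2aΔx → Δx = (5.5² − 10.5²)/(2·-5.1) = 7.84 m

Phase 2 (accelerating): v₀ = 5.50 m/s, a = 6 m/s².
v² = v₀² + 2aΔx = 5.50² + 2·6·181 = 2200 → v = 46.9 m/s
t = (v − v₀)/a = (46.9 − 5.50)/6 = 6.90 s

Phase 3 (decelerating): v₀ = 46.9 m/s, a = -6.5 m/s².
v = v₀ + at → t = (0 − 46.9) / -6.5 = 7.22 s
v² = v₀² + 2aΔx → Δx = (0² − 46.9²)/(2·-6.5) = 169 m
Total distance = 7.84 + 181 + 169 = 358 m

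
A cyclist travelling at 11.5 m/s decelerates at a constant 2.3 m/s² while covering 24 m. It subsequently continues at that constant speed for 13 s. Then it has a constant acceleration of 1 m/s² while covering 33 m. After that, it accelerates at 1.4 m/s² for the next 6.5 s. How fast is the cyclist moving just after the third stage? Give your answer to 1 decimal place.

9.4 m/s

Phase 1 (decelerating): v₀ = 11.5 m/s, a = -2.3 m/s².
v² = v₀² + 2aΔx = 11.5² + 2·-2.3·24 = 21.9 → v = 4.67 m/s
t = (v − v₀)/a = (4.67 − 11.5)/-2.3 = 2.97 s

Phase 2 (constant speed): v₀ = 4.67 m/s, a = 0 m/s².
v = v₀ + at = 4.67 + (0)(13) = 4.67 m/s
Δx = v₀t + ½at² = 4.67·13 + 0.5·0·13² = 60.8 m

Phase 3 (accelerating): v₀ = 4.67 m/s, a = 1 m/s².
v² = v₀² + 2aΔx = 4.67² + 2·1·33 = 87.9 → v = 9.37 m/s
t = (v − v₀)/a = (9.37 − 4.67)/1 = 4.70 s
Speed at end of phase 3 = 9.37 m/s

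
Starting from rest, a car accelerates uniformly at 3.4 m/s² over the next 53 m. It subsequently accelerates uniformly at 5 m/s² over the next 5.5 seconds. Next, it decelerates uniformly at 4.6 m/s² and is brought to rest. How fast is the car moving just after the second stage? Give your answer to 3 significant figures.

Phase 1 (accelerating): v₀ = 0 m/s, a = 3.4 m/s².
v² = v₀² + 2aΔx = 0² + 2·3.4·53 = 360 → v = 19.0 m/s
t = (v − v₀)/a = (19.0 − 0)/3.4 = 5.58 s

Phase 2 (accelerating): v₀ = 19.0 m/s, a = 5 m/s².
v = v₀ + at = 19.0 + (5)(5.5) = 46.5 m/s
Δx = v₀t + ½at² = 19.0·5.5 + 0.5·5·5.5² = 180 m
Speed at end of phase 2 = 46.5 m/s

46.5 m/s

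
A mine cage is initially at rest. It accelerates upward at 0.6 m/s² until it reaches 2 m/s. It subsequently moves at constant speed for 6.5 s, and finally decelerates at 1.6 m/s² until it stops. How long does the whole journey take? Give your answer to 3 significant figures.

Phase 1 (accelerating): v₀ = 0 m/s, a = 0.6 m/s².
v = v₀ + at → t = (2 − 0) / 0.6 = 3.33 s
v² = v₀² + 2aΔx → Δx = (2² − 0²)/(2·0.6) = 3.33 m

Phase 2 (constant speed): v₀ = 2.00 m/s, a = 0 m/s².
v = v₀ + at = 2.00 + (0)(6.5) = 2.00 m/s
Δx = v₀t + ½at² = 2.00·6.5 + 0.5·0·6.5² = 13.0 m

Phase 3 (decelerating): v₀ = 2.00 m/s, a = -1.6 m/s².
v = v₀ + at → t = (0 − 2.00) / -1.6 = 1.25 s
v² = v₀² + 2aΔx → Δx = (0² − 2.00²)/(2·-1.6) = 1.25 m
Total time = 3.33 + 6.50 + 1.25 = 11.1 s

11.1 s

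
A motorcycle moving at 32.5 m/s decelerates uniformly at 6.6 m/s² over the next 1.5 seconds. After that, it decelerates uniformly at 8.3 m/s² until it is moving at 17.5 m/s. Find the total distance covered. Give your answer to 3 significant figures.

Phase 1 (decelerating): v₀ = 32.5 m/s, a = -6.6 m/s².
v = v₀ + at = 32.5 + (-6.6)(1.5) = 22.6 m/s
Δx = v₀t + ½at² = 32.5·1.5 + 0.5·-6.6·1.5² = 41.3 m

Phase 2 (decelerating): v₀ = 22.6 m/s, a = -8.3 m/s².
v = v₀ + at → t = (17.5 − 22.6) / -8.3 = 0.614 s
v² = v₀² + 2aΔx → Δx = (17.5² − 22.6²)/(2·-8.3) = 12.3 m
Total distance = 41.3 + 12.3 = 53.6 m

53.6 m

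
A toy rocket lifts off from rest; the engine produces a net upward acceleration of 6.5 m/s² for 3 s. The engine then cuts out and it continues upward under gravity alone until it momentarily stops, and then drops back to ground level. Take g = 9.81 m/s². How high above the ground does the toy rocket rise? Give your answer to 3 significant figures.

48.6 m

Phase 1 (powered ascent): v₀ = 0 m/s, a = 6.5 m/s².
v = v₀ + at = 0 + (6.5)(3) = 19.5 m/s
Δx = v₀t + ½at² = 0·3 + 0.5·6.5·3² = 29.2 m

Phase 2 (coasting upward): v₀ = 19.5 m/s, a = -9.81 m/s².
v = v₀ + at → t = (0 − 19.5) / -9.81 = 1.99 s
v² = v₀² + 2aΔx → Δx = (0² − 19.5²)/(2·-9.81) = 19.4 m
Maximum height = 29.2 + 19.4 = 48.6 m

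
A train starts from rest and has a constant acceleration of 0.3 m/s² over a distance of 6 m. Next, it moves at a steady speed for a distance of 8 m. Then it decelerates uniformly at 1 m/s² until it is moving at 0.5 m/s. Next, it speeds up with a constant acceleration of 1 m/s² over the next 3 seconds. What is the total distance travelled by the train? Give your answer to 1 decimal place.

Phase 1 (accelerating): v₀ = 0 m/s, a = 0.3 m/s².
v² = v₀² + 2aΔx = 0² + 2·0.3·6 = 3.60 → v = 1.90 m/s
t = (v − v₀)/a = (1.90 − 0)/0.3 = 6.32 s

Phase 2 (constant speed): v₀ = 1.90 m/s, a = 0 m/s².
Constant speed: t = d/v = 8/1.90 = 4.22 s

Phase 3 (decelerating): v₀ = 1.90 m/s, a = -1 m/s².
v = v₀ + at → t = (0.5 − 1.90) / -1 = 1.40 s
v² = v₀² + 2aΔx → Δx = (0.5² − 1.90²)/(2·-1) = 1.67 m

Phase 4 (accelerating): v₀ = 0.500 m/s, a = 1 m/s².
v = v₀ + at = 0.500 + (1)(3) = 3.50 m/s
Δx = v₀t + ½at² = 0.500·3 + 0.5·1·3² = 6.00 m
Total distance = 6.00 + 8.00 + 1.67 + 6.00 = 21.7 m

21.7 m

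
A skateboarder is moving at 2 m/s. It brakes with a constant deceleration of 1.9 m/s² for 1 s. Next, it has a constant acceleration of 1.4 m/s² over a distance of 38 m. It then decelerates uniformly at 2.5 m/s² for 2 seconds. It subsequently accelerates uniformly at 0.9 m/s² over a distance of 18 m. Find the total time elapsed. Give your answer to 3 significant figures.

13.0 s

Phase 1 (decelerating): v₀ = 2.00 m/s, a = -1.9 m/s².
v = v₀ + at = 2.00 + (-1.9)(1) = 0.100 m/s
Δx = v₀t + ½at² = 2.00·1 + 0.5·-1.9·1² = 1.05 m

Phase 2 (accelerating): v₀ = 0.100 m/s, a = 1.4 m/s².
v² = v₀² + 2aΔx = 0.100² + 2·1.4·38 = 106 → v = 10.3 m/s
t = (v − v₀)/a = (10.3 − 0.100)/1.4 = 7.30 s

Phase 3 (decelerating): v₀ = 10.3 m/s, a = -2.5 m/s².
v = v₀ + at = 10.3 + (-2.5)(2) = 5.32 m/s
Δx = v₀t + ½at² = 10.3·2 + 0.5·-2.5·2² = 15.6 m

Phase 4 (accelerating): v₀ = 5.32 m/s, a = 0.9 m/s².
v² = v₀² + 2aΔx = 5.32² + 2·0.9·18 = 60.7 → v = 7.79 m/s
t = (v − v₀)/a = (7.79 − 5.32)/0.9 = 2.75 s
Total time = 1.00 + 7.30 + 2.00 + 2.75 = 13.0 s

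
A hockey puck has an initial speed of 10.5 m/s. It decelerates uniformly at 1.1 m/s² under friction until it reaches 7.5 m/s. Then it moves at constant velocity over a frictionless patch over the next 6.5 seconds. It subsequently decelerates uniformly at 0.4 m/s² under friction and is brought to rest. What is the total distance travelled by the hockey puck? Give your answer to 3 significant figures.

Phase 1 (decelerating): v₀ = 10.5 m/s, a = -1.1 m/s².
v = v₀ + at → t = (7.5 − 10.5) / -1.1 = 2.73 s
v² = v₀² + 2aΔx → Δx = (7.5² − 10.5²)/(2·-1.1) = 24.5 m

Phase 2 (constant speed): v₀ = 7.50 m/s, a = 0 m/s².
v = v₀ + at = 7.50 + (0)(6.5) = 7.50 m/s
Δx = v₀t + ½at² = 7.50·6.5 + 0.5·0·6.5² = 48.8 m

Phase 3 (decelerating): v₀ = 7.50 m/s, a = -0.4 m/s².
v = v₀ + at → t = (0 − 7.50) / -0.4 = 18.8 s
v² = v₀² + 2aΔx → Δx = (0² − 7.50²)/(2·-0.4) = 70.3 m
Total distance = 24.5 + 48.8 + 70.3 = 144 m

144 m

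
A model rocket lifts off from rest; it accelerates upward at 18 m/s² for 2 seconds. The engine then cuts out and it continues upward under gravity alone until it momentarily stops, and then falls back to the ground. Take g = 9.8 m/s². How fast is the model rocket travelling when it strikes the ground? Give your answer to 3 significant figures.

Phase 1 (powered ascent): v₀ = 0 m/s, a = 18 m/s².
v = v₀ + at = 0 + (18)(2) = 36.0 m/s
Δx = v₀t + ½at² = 0·2 + 0.5·18·2² = 36.0 m

Phase 2 (coasting upward): v₀ = 36.0 m/s, a = -9.8 m/s².
v = v₀ + at → t = (0 − 36.0) / -9.8 = 3.67 s
v² = v₀² + 2aΔx → Δx = (0² − 36.0²)/(2·-9.8) = 66.1 m

Phase 3 (free fall): v₀ = 0 m/s, a = -9.8 m/s².
Falls 102 m from rest: t = √(2·102/9.8) = 4.57 s; v = g·t = 44.7 m/s.
Impact speed = 44.7 m/s

44.7 m/s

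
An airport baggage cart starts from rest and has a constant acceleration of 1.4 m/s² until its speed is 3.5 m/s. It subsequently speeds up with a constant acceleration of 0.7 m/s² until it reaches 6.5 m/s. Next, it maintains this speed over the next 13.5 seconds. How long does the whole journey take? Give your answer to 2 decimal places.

Phase 1 (accelerating): v₀ = 0 m/s, a = 1.4 m/s².
v = v₀ + at → t = (3.5 − 0) / 1.4 = 2.50 s
v² = v₀² + 2aΔx → Δx = (3.5² − 0²)/(2·1.4) = 4.38 m

Phase 2 (accelerating): v₀ = 3.50 m/s, a = 0.7 m/s².
v = v₀ + at → t = (6.5 − 3.50) / 0.7 = 4.29 s
v² = v₀² + 2aΔx → Δx = (6.5² − 3.50²)/(2·0.7) = 21.4 m

Phase 3 (constant speed): v₀ = 6.50 m/s, a = 0 m/s².
v = v₀ + at = 6.50 + (0)(13.5) = 6.50 m/s
Δx = v₀t + ½at² = 6.50·13.5 + 0.5·0·13.5² = 87.8 m
Total time = 2.50 + 4.29 + 13.5 = 20.3 s

20.29 s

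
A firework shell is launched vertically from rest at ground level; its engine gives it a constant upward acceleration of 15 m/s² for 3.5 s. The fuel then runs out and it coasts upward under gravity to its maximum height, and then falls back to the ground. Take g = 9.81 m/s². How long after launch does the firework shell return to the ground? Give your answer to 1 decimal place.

15.7 s

Phase 1 (powered ascent): v₀ = 0 m/s, a = 15 m/s².
v = v₀ + at = 0 + (15)(3.5) = 52.5 m/s
Δx = v₀t + ½at² = 0·3.5 + 0.5·15·3.5² = 91.9 m

Phase 2 (coasting upward): v₀ = 52.5 m/s, a = -9.81 m/s².
v = v₀ + at → t = (0 − 52.5) / -9.81 = 5.35 s
v² = v₀² + 2aΔx → Δx = (0² − 52.5²)/(2·-9.81) = 140 m

Phase 3 (free fall): v₀ = 0 m/s, a = -9.81 m/s².
Falls 232 m from rest: t = √(2·232/9.81) = 6.88 s; v = g·t = 67.5 m/s.
Total time = 3.50 + 5.35 + 6.88 = 15.7 s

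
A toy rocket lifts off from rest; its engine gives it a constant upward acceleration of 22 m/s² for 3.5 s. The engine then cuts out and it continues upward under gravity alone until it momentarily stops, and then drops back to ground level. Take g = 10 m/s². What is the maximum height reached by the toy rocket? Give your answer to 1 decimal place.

Phase 1 (powered ascent): v₀ = 0 m/s, a = 22 m/s².
v = v₀ + at = 0 + (22)(3.5) = 77.0 m/s
Δx = v₀t + ½at² = 0·3.5 + 0.5·22·3.5² = 135 m

Phase 2 (coasting upward): v₀ = 77.0 m/s, a = -10 m/s².
v = v₀ + at → t = (0 − 77.0) / -10 = 7.70 s
v² = v₀² + 2aΔx → Δx = (0² − 77.0²)/(2·-10) = 296 m
Maximum height = 135 + 296 = 431 m

431.2 m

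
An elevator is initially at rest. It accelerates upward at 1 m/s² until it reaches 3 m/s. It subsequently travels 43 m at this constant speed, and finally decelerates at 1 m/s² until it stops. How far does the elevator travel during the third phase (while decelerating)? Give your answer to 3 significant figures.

4.50 m

Phase 1 (accelerating): v₀ = 0 m/s, a = 1 m/s².
v = v₀ + at → t = (3 − 0) / 1 = 3.00 s
v² = v₀² + 2aΔx → Δx = (3² − 0²)/(2·1) = 4.50 m

Phase 2 (constant speed): v₀ = 3.00 m/s, a = 0 m/s².
Constant speed: t = d/v = 43/3.00 = 14.3 s

Phase 3 (decelerating): v₀ = 3.00 m/s, a = -1 m/s².
v = v₀ + at → t = (0 − 3.00) / -1 = 3.00 s
v² = v₀² + 2aΔx → Δx = (0² − 3.00²)/(2·-1) = 4.50 m
Distance in phase 3 = 4.50 m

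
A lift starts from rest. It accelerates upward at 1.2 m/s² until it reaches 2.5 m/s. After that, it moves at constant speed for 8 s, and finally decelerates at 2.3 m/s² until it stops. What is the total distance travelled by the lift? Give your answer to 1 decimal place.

Phase 1 (accelerating): v₀ = 0 m/s, a = 1.2 m/s².
v = v₀ + at → t = (2.5 − 0) / 1.2 = 2.08 s
v² = v₀² + 2aΔx → Δx = (2.5² − 0²)/(2·1.2) = 2.60 m

Phase 2 (constant speed): v₀ = 2.50 m/s, a = 0 m/s².
v = v₀ + at = 2.50 + (0)(8) = 2.50 m/s
Δx = v₀t + ½at² = 2.50·8 + 0.5·0·8² = 20.0 m

Phase 3 (decelerating): v₀ = 2.50 m/s, a = -2.3 m/s².
v = v₀ + at → t = (0 − 2.50) / -2.3 = 1.09 s
v² = v₀² + 2aΔx → Δx = (0² − 2.50²)/(2·-2.3) = 1.36 m
Total distance = 2.60 + 20.0 + 1.36 = 24.0 m

24.0 m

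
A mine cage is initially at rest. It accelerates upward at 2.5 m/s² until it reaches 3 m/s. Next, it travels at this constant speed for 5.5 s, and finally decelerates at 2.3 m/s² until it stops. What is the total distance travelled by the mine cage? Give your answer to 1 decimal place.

20.3 m

Phase 1 (accelerating): v₀ = 0 m/s, a = 2.5 m/s².
v = v₀ + at → t = (3 − 0) / 2.5 = 1.20 s
v² = v₀² + 2aΔx → Δx = (3² − 0²)/(2·2.5) = 1.80 m

Phase 2 (constant speed): v₀ = 3.00 m/s, a = 0 m/s².
v = v₀ + at = 3.00 + (0)(5.5) = 3.00 m/s
Δx = v₀t + ½at² = 3.00·5.5 + 0.5·0·5.5² = 16.5 m

Phase 3 (decelerating): v₀ = 3.00 m/s, a = -2.3 m/s².
v = v₀ + at → t = (0 − 3.00) / -2.3 = 1.30 s
v² = v₀² + 2aΔx → Δx = (0² − 3.00²)/(2·-2.3) = 1.96 m
Total distance = 1.80 + 16.5 + 1.96 = 20.3 m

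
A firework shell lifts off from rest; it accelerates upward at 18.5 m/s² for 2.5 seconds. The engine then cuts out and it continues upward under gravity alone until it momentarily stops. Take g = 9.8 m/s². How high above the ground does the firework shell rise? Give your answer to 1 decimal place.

166.9 m

Phase 1 (powered ascent): v₀ = 0 m/s, a = 18.5 m/s².
v = v₀ + at = 0 + (18.5)(2.5) = 46.2 m/s
Δx = v₀t + ½at² = 0·2.5 + 0.5·18.5·2.5² = 57.8 m

Phase 2 (coasting upward): v₀ = 46.2 m/s, a = -9.8 m/s².
v = v₀ + at → t = (0 − 46.2) / -9.8 = 4.72 s
v² = v₀² + 2aΔx → Δx = (0² − 46.2²)/(2·-9.8) = 109 m
Maximum height = 57.8 + 109 = 167 m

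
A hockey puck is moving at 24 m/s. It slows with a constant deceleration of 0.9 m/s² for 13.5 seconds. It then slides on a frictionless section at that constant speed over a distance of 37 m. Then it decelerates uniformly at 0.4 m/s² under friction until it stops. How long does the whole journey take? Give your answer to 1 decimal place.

Phase 1 (decelerating): v₀ = 24.0 m/s, a = -0.9 m/s².
v = v₀ + at = 24.0 + (-0.9)(13.5) = 11.8 m/s
Δx = v₀t + ½at² = 24.0·13.5 + 0.5·-0.9·13.5² = 242 m

Phase 2 (constant speed): v₀ = 11.8 m/s, a = 0 m/s².
Constant speed: t = d/v = 37/11.8 = 3.12 s

Phase 3 (decelerating): v₀ = 11.8 m/s, a = -0.4 m/s².
v = v₀ + at → t = (0 − 11.8) / -0.4 = 29.6 s
v² = v₀² + 2aΔx → Δx = (0² − 11.8²)/(2·-0.4) = 176 m
Total time = 13.5 + 3.12 + 29.6 = 46.2 s

46.2 s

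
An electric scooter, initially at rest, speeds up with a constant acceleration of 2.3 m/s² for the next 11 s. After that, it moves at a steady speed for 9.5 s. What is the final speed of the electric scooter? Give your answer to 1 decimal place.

25.3 m/s

Phase 1 (accelerating): v₀ = 0 m/s, a = 2.3 m/s².
v = v₀ + at = 0 + (2.3)(11) = 25.3 m/s
Δx = v₀t + ½at² = 0·11 + 0.5·2.3·11² = 139 m

Phase 2 (constant speed): v₀ = 25.3 m/s, a = 0 m/s².
v = v₀ + at = 25.3 + (0)(9.5) = 25.3 m/s
Δx = v₀t + ½at² = 25.3·9.5 + 0.5·0·9.5² = 240 m
Final speed = 25.3 m/s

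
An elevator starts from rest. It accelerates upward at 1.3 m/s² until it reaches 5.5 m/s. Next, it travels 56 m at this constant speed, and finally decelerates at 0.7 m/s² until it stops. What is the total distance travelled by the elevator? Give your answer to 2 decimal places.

Phase 1 (accelerating): v₀ = 0 m/s, a = 1.3 m/s².
v = v₀ + at → t = (5.5 − 0) / 1.3 = 4.23 s
v² = v₀² + 2aΔx → Δx = (5.5² − 0²)/(2·1.3) = 11.6 m

Phase 2 (constant speed): v₀ = 5.50 m/s, a = 0 m/s².
Constant speed: t = d/v = 56/5.50 = 10.2 s

Phase 3 (decelerating): v₀ = 5.50 m/s, a = -0.7 m/s².
v = v₀ + at → t = (0 − 5.50) / -0.7 = 7.86 s
v² = v₀² + 2aΔx → Δx = (0² − 5.50²)/(2·-0.7) = 21.6 m
Total distance = 11.6 + 56.0 + 21.6 = 89.2 m

89.24 m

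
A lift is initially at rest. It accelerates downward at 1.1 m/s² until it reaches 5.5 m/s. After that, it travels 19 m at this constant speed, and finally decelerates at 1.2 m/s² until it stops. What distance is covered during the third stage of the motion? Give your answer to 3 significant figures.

12.6 m

Phase 1 (accelerating): v₀ = 0 m/s, a = 1.1 m/s².
v = v₀ + at → t = (5.5 − 0) / 1.1 = 5.00 s
v² = v₀² + 2aΔx → Δx = (5.5² − 0²)/(2·1.1) = 13.7 m

Phase 2 (constant speed): v₀ = 5.50 m/s, a = 0 m/s².
Constant speed: t = d/v = 19/5.50 = 3.45 s

Phase 3 (decelerating): v₀ = 5.50 m/s, a = -1.2 m/s².
v = v₀ + at → t = (0 − 5.50) / -1.2 = 4.58 s
v² = v₀² + 2aΔx → Δx = (0² − 5.50²)/(2·-1.2) = 12.6 m
Distance in phase 3 = 12.6 m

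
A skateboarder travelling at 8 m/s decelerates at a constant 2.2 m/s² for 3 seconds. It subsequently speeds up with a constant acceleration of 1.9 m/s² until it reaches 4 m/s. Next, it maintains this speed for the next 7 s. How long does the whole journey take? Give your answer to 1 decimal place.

Phase 1 (decelerating): v₀ = 8.00 m/s, a = -2.2 m/s².
v = v₀ + at = 8.00 + (-2.2)(3) = 1.40 m/s
Δx = v₀t + ½at² = 8.00·3 + 0.5·-2.2·3² = 14.1 m

Phase 2 (accelerating): v₀ = 1.40 m/s, a = 1.9 m/s².
v = v₀ + at → t = (4 − 1.40) / 1.9 = 1.37 s
v² = v₀² + 2aΔx → Δx = (4² − 1.40²)/(2·1.9) = 3.69 m

Phase 3 (constant speed): v₀ = 4.00 m/s, a = 0 m/s².
v = v₀ + at = 4.00 + (0)(7) = 4.00 m/s
Δx = v₀t + ½at² = 4.00·7 + 0.5·0·7² = 28.0 m
Total time = 3.00 + 1.37 + 7.00 = 11.4 s

11.4 s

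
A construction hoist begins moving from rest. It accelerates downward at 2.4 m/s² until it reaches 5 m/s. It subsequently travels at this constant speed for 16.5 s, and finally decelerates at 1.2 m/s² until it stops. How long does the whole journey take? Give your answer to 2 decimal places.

22.75 s

Phase 1 (accelerating): v₀ = 0 m/s, a = 2.4 m/s².
v = v₀ + at → t = (5 − 0) / 2.4 = 2.08 s
v² = v₀² + 2aΔx → Δx = (5² − 0²)/(2·2.4) = 5.21 m

Phase 2 (constant speed): v₀ = 5.00 m/s, a = 0 m/s².
v = v₀ + at = 5.00 + (0)(16.5) = 5.00 m/s
Δx = v₀t + ½at² = 5.00·16.5 + 0.5·0·16.5² = 82.5 m

Phase 3 (decelerating): v₀ = 5.00 m/s, a = -1.2 m/s².
v = v₀ + at → t = (0 − 5.00) / -1.2 = 4.17 s
v² = v₀² + 2aΔx → Δx = (0² − 5.00²)/(2·-1.2) = 10.4 m
Total time = 2.08 + 16.5 + 4.17 = 22.8 s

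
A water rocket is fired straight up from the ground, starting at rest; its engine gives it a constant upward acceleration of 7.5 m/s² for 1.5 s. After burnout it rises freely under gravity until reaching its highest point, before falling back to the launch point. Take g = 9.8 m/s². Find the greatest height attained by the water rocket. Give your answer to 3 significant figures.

14.9 m

Phase 1 (powered ascent): v₀ = 0 m/s, a = 7.5 m/s².
v = v₀ + at = 0 + (7.5)(1.5) = 11.2 m/s
Δx = v₀t + ½at² = 0·1.5 + 0.5·7.5·1.5² = 8.44 m

Phase 2 (coasting upward): v₀ = 11.2 m/s, a = -9.8 m/s².
v = v₀ + at → t = (0 − 11.2) / -9.8 = 1.15 s
v² = v₀² + 2aΔx → Δx = (0² − 11.2²)/(2·-9.8) = 6.46 m
Maximum height = 8.44 + 6.46 = 14.9 m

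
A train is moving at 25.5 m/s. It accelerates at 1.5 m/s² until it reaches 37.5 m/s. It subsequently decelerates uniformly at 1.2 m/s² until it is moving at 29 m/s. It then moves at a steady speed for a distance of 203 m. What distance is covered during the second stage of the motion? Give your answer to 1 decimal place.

Phase 1 (accelerating): v₀ = 25.5 m/s, a = 1.5 m/s².
v = v₀ + at → t = (37.5 − 25.5) / 1.5 = 8.00 s
v² = v₀² + 2aΔx → Δx = (37.5² − 25.5²)/(2·1.5) = 252 m

Phase 2 (decelerating): v₀ = 37.5 m/s, a = -1.2 m/s².
v = v₀ + at → t = (29 − 37.5) / -1.2 = 7.08 s
v² = v₀² + 2aΔx → Δx = (29² − 37.5²)/(2·-1.2) = 236 m
Distance in phase 2 = 236 m

235.5 m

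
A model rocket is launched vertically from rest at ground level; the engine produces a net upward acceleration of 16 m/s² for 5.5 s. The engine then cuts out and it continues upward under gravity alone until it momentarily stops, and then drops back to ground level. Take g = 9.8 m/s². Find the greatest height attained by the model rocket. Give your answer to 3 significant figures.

637 m

Phase 1 (powered ascent): v₀ = 0 m/s, a = 16 m/s².
v = v₀ + at = 0 + (16)(5.5) = 88.0 m/s
Δx = v₀t + ½at² = 0·5.5 + 0.5·16·5.5² = 242 m

Phase 2 (coasting upward): v₀ = 88.0 m/s, a = -9.8 m/s².
v = v₀ + at → t = (0 − 88.0) / -9.8 = 8.98 s
v² = v₀² + 2aΔx → Δx = (0² − 88.0²)/(2·-9.8) = 395 m
Maximum height = 242 + 395 = 637 m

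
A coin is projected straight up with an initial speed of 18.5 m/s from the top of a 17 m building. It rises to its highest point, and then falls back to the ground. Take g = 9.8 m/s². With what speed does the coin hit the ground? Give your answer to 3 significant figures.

26.0 m/s

Phase 1 (rising): v₀ = 18.5 m/s, a = -9.8 m/s².
v = v₀ + at → t = (0 − 18.5) / -9.8 = 1.89 s
v² = v₀² + 2aΔx → Δx = (0² − 18.5²)/(2·-9.8) = 17.5 m

Phase 2 (falling): v₀ = 0 m/s, a = -9.8 m/s².
Falls 34.5 m from rest: t = √(2·34.5/9.8) = 2.65 s; v = g·t = 26.0 m/s.
Final speed = 26.0 m/s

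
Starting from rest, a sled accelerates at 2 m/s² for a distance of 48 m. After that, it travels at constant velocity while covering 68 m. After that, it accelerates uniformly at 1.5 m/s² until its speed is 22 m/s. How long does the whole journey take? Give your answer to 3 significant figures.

Phase 1 (accelerating): v₀ = 0 m/s, a = 2 m/s².
v² = v₀² + 2aΔx = 0² + 2·2·48 = 192 → v = 13.9 m/s
t = (v − v₀)/a = (13.9 − 0)/2 = 6.93 s

Phase 2 (constant speed): v₀ = 13.9 m/s, a = 0 m/s².
Constant speed: t = d/v = 68/13.9 = 4.91 s

Phase 3 (accelerating): v₀ = 13.9 m/s, a = 1.5 m/s².
v = v₀ + at → t = (22 − 13.9) / 1.5 = 5.43 s
v² = v₀² + 2aΔx → Δx = (22² − 13.9²)/(2·1.5) = 97.3 m
Total time = 6.93 + 4.91 + 5.43 = 17.3 s

17.3 s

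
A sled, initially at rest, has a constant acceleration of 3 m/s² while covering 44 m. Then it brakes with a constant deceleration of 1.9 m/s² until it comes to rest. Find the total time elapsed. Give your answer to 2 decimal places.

Phase 1 (accelerating): v₀ = 0 m/s, a = 3 m/s².
v² = v₀² + 2aΔx = 0² + 2·3·44 = 264 → v = 16.2 m/s
t = (v − v₀)/a = (16.2 − 0)/3 = 5.42 s

Phase 2 (decelerating): v₀ = 16.2 m/s, a = -1.9 m/s².
v = v₀ + at → t = (0 − 16.2) / -1.9 = 8.55 s
v² = v₀² + 2aΔx → Δx = (0² − 16.2²)/(2·-1.9) = 69.5 m
Total time = 5.42 + 8.55 = 14.0 s

13.97 s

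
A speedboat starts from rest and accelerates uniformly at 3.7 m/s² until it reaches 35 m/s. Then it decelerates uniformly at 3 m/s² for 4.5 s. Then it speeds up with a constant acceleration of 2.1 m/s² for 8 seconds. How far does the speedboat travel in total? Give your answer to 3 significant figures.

Phase 1 (accelerating): v₀ = 0 m/s, a = 3.7 m/s².
v = v₀ + at → t = (35 − 0) / 3.7 = 9.46 s
v² = v₀² + 2aΔx → Δx = (35² − 0²)/(2·3.7) = 166 m

Phase 2 (decelerating): v₀ = 35.0 m/s, a = -3 m/s².
v = v₀ + at = 35.0 + (-3)(4.5) = 21.5 m/s
Δx = v₀t + ½at² = 35.0·4.5 + 0.5·-3·4.5² = 127 m

Phase 3 (accelerating): v₀ = 21.5 m/s, a = 2.1 m/s².
v = v₀ + at = 21.5 + (2.1)(8) = 38.3 m/s
Δx = v₀t + ½at² = 21.5·8 + 0.5·2.1·8² = 239 m
Total distance = 166 + 127 + 239 = 532 m

532 m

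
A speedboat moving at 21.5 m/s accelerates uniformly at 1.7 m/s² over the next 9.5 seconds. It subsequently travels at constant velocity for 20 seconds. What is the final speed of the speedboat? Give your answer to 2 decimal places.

37.65 m/s

Phase 1 (accelerating): v₀ = 21.5 m/s, a = 1.7 m/s².
v = v₀ + at = 21.5 + (1.7)(9.5) = 37.6 m/s
Δx = v₀t + ½at² = 21.5·9.5 + 0.5·1.7·9.5² = 281 m

Phase 2 (constant speed): v₀ = 37.6 m/s, a = 0 m/s².
v = v₀ + at = 37.6 + (0)(20) = 37.6 m/s
Δx = v₀t + ½at² = 37.6·20 + 0.5·0·20² = 753 m
Final speed = 37.6 m/s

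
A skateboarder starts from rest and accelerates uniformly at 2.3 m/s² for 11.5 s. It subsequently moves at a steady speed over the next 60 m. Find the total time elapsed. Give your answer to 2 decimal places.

13.77 s

Phase 1 (accelerating): v₀ = 0 m/s, a = 2.3 m/s².
v = v₀ + at = 0 + (2.3)(11.5) = 26.4 m/s
Δx = v₀t + ½at² = 0·11.5 + 0.5·2.3·11.5² = 152 m

Phase 2 (constant speed): v₀ = 26.4 m/s, a = 0 m/s².
Constant speed: t = d/v = 60/26.4 = 2.27 s
Total time = 11.5 + 2.27 = 13.8 s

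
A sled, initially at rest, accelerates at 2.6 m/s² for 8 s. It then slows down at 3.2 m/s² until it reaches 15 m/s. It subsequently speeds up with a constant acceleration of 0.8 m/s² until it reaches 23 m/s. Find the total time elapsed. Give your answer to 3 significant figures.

19.8 s

Phase 1 (accelerating): v₀ = 0 m/s, a = 2.6 m/s².
v = v₀ + at = 0 + (2.6)(8) = 20.8 m/s
Δx = v₀t + ½at² = 0·8 + 0.5·2.6·8² = 83.2 m

Phase 2 (decelerating): v₀ = 20.8 m/s, a = -3.2 m/s².
v = v₀ + at → t = (15 − 20.8) / -3.2 = 1.81 s
v² = v₀² + 2aΔx → Δx = (15² − 20.8²)/(2·-3.2) = 32.4 m

Phase 3 (accelerating): v₀ = 15.0 m/s, a = 0.8 m/s².
v = v₀ + at → t = (23 − 15.0) / 0.8 = 10.0 s
v² = v₀² + 2aΔx → Δx = (23² − 15.0²)/(2·0.8) = 190 m
Total time = 8.00 + 1.81 + 10.0 = 19.8 s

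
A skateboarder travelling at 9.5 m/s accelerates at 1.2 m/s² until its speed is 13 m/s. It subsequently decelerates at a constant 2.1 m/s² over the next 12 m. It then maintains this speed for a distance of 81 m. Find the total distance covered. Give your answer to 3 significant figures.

Phase 1 (accelerating): v₀ = 9.50 m/s, a = 1.2 m/s².
v = v₀ + at → t = (13 − 9.50) / 1.2 = 2.92 s
v² = v₀² + 2aΔx → Δx = (13² − 9.50²)/(2·1.2) = 32.8 m

Phase 2 (decelerating): v₀ = 13.0 m/s, a = -2.1 m/s².
v² = v₀² + 2aΔx = 13.0² + 2·-2.1·12 = 119 → v = 10.9 m/s
t = (v − v₀)/a = (10.9 − 13.0)/-2.1 = 1.00 s

Phase 3 (constant speed): v₀ = 10.9 m/s, a = 0 m/s².
Constant speed: t = d/v = 81/10.9 = 7.44 s
Total distance = 32.8 + 12.0 + 81.0 = 126 m

126 m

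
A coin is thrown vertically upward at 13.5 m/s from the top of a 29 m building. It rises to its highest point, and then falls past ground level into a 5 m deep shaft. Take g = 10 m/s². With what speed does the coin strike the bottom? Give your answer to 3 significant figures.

29.4 m/s

Phase 1 (rising): v₀ = 13.5 m/s, a = -10 m/s².
v = v₀ + at → t = (0 − 13.5) / -10 = 1.35 s
v² = v₀² + 2aΔx → Δx = (0² − 13.5²)/(2·-10) = 9.11 m

Phase 2 (falling): v₀ = 0 m/s, a = -10 m/s².
Falls 43.1 m from rest: t = √(2·43.1/10) = 2.94 s; v = g·t = 29.4 m/s.
Final speed = 29.4 m/s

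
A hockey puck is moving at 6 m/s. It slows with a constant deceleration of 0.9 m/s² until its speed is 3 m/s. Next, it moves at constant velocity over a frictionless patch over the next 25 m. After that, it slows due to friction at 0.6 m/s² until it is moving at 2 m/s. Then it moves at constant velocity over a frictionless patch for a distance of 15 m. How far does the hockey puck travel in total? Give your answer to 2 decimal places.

59.17 m

Phase 1 (decelerating): v₀ = 6.00 m/s, a = -0.9 m/s².
v = v₀ + at → t = (3 − 6.00) / -0.9 = 3.33 s
v² = v₀² + 2aΔx → Δx = (3² − 6.00²)/(2·-0.9) = 15.0 m

Phase 2 (constant speed): v₀ = 3.00 m/s, a = 0 m/s².
Constant speed: t = d/v = 25/3.00 = 8.33 s

Phase 3 (decelerating): v₀ = 3.00 m/s, a = -0.6 m/s².
v = v₀ + at → t = (2 − 3.00) / -0.6 = 1.67 s
v² = v₀² + 2aΔx → Δx = (2² − 3.00²)/(2·-0.6) = 4.17 m

Phase 4 (constant speed): v₀ = 2.00 m/s, a = 0 m/s².
Constant speed: t = d/v = 15/2.00 = 7.50 s
Total distance = 15.0 + 25.0 + 4.17 + 15.0 = 59.2 m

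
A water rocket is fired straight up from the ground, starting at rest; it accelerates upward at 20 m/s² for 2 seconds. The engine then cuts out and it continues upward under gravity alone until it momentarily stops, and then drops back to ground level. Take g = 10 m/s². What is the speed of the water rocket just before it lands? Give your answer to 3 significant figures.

Phase 1 (powered ascent): v₀ = 0 m/s, a = 20 m/s².
v = v₀ + at = 0 + (20)(2) = 40.0 m/s
Δx = v₀t + ½at² = 0·2 + 0.5·20·2² = 40.0 m

Phase 2 (coasting upward): v₀ = 40.0 m/s, a = -10 m/s².
v = v₀ + at → t = (0 − 40.0) / -10 = 4.00 s
v² = v₀² + 2aΔx → Δx = (0² − 40.0²)/(2·-10) = 80.0 m

Phase 3 (free fall): v₀ = 0 m/s, a = -10 m/s².
Falls 120 m from rest: t = √(2·120/10) = 4.90 s; v = g·t = 49.0 m/s.
Impact speed = 49.0 m/s

49.0 m/s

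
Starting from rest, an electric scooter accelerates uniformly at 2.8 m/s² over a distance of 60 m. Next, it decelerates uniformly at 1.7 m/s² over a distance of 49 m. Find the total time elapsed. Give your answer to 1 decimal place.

9.7 s

Phase 1 (accelerating): v₀ = 0 m/s, a = 2.8 m/s².
v² = v₀² + 2aΔx = 0² + 2·2.8·60 = 336 → v = 18.3 m/s
t = (v − v₀)/a = (18.3 − 0)/2.8 = 6.55 s

Phase 2 (decelerating): v₀ = 18.3 m/s, a = -1.7 m/s².
v² = v₀² + 2aΔx = 18.3² + 2·-1.7·49 = 169 → v = 13.0 m/s
t = (v − v₀)/a = (13.0 − 18.3)/-1.7 = 3.13 s
Total time = 6.55 + 3.13 = 9.67 s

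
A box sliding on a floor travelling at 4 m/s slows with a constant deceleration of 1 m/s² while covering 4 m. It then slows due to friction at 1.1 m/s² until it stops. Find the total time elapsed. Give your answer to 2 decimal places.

Phase 1 (decelerating): v₀ = 4.00 m/s, a = -1 m/s².
v² = v₀² + 2aΔx = 4.00² + 2·-1·4 = 8.00 → v = 2.83 m/s
t = (v − v₀)/a = (2.83 − 4.00)/-1 = 1.17 s

Phase 2 (decelerating): v₀ = 2.83 m/s, a = -1.1 m/s².
v = v₀ + at → t = (0 − 2.83) / -1.1 = 2.57 s
v² = v₀² + 2aΔx → Δx = (0² − 2.83²)/(2·-1.1) = 3.64 m
Total time = 1.17 + 2.57 = 3.74 s

3.74 s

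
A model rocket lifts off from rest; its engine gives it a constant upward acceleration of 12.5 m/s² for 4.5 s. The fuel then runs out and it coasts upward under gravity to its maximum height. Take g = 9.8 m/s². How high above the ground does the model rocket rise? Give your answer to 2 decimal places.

Phase 1 (powered ascent): v₀ = 0 m/s, a = 12.5 m/s².
v = v₀ + at = 0 + (12.5)(4.5) = 56.2 m/s
Δx = v₀t + ½at² = 0·4.5 + 0.5·12.5·4.5² = 127 m

Phase 2 (coasting upward): v₀ = 56.2 m/s, a = -9.8 m/s².
v = v₀ + at → t = (0 − 56.2) / -9.8 = 5.74 s
v² = v₀² + 2aΔx → Δx = (0² − 56.2²)/(2·-9.8) = 161 m
Maximum height = 127 + 161 = 288 m

287.99 m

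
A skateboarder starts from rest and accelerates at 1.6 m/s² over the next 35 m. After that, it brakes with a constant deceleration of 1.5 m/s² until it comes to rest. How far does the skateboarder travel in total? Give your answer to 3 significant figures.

Phase 1 (accelerating): v₀ = 0 m/s, a = 1.6 m/s².
v² = v₀² + 2aΔx = 0² + 2·1.6·35 = 112 → v = 10.6 m/s
t = (v − v₀)/a = (10.6 − 0)/1.6 = 6.61 s

Phase 2 (decelerating): v₀ = 10.6 m/s, a = -1.5 m/s².
v = v₀ + at → t = (0 − 10.6) / -1.5 = 7.06 s
v² = v₀² + 2aΔx → Δx = (0² − 10.6²)/(2·-1.5) = 37.3 m
Total distance = 35.0 + 37.3 = 72.3 m

72.3 m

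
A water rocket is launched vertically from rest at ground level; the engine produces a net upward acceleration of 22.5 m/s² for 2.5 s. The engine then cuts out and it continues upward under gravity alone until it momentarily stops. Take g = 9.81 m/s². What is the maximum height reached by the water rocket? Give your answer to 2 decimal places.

231.58 m

Phase 1 (powered ascent): v₀ = 0 m/s, a = 22.5 m/s².
v = v₀ + at = 0 + (22.5)(2.5) = 56.2 m/s
Δx = v₀t + ½at² = 0·2.5 + 0.5·22.5·2.5² = 70.3 m

Phase 2 (coasting upward): v₀ = 56.2 m/s, a = -9.81 m/s².
v = v₀ + at → t = (0 − 56.2) / -9.81 = 5.73 s
v² = v₀² + 2aΔx → Δx = (0² − 56.2²)/(2·-9.81) = 161 m
Maximum height = 70.3 + 161 = 232 m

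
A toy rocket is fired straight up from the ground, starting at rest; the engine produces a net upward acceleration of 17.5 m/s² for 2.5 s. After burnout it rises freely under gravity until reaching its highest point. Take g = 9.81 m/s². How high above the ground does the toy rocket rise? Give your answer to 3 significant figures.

Phase 1 (powered ascent): v₀ = 0 m/s, a = 17.5 m/s².
v = v₀ + at = 0 + (17.5)(2.5) = 43.8 m/s
Δx = v₀t + ½at² = 0·2.5 + 0.5·17.5·2.5² = 54.7 m

Phase 2 (coasting upward): v₀ = 43.8 m/s, a = -9.81 m/s².
v = v₀ + at → t = (0 − 43.8) / -9.81 = 4.46 s
v² = v₀² + 2aΔx → Δx = (0² − 43.8²)/(2·-9.81) = 97.6 m
Maximum height = 54.7 + 97.6 = 152 m

152 m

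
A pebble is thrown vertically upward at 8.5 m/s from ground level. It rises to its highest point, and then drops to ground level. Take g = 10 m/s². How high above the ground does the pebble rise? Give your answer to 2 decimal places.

3.61 m

Phase 1 (rising): v₀ = 8.50 m/s, a = -10 m/s².
v = v₀ + at → t = (0 − 8.50) / -10 = 0.850 s
v² = v₀² + 2aΔx → Δx = (0² − 8.50²)/(2·-10) = 3.61 m
Maximum height = 3.61 m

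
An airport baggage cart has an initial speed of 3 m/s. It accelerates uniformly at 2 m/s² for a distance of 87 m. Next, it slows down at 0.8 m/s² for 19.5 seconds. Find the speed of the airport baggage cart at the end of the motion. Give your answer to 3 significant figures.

Phase 1 (accelerating): v₀ = 3.00 m/s, a = 2 m/s².
v² = v₀² + 2aΔx = 3.00² + 2·2·87 = 357 → v = 18.9 m/s
t = (v − v₀)/a = (18.9 − 3.00)/2 = 7.95 s

Phase 2 (decelerating): v₀ = 18.9 m/s, a = -0.8 m/s².
v = v₀ + at = 18.9 + (-0.8)(19.5) = 3.29 m/s
Δx = v₀t + ½at² = 18.9·19.5 + 0.5·-0.8·19.5² = 216 m
Final speed = 3.29 m/s

3.29 m/s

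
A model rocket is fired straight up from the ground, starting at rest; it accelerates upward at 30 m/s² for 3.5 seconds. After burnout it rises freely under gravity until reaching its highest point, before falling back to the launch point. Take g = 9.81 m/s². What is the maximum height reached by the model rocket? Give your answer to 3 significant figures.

Phase 1 (powered ascent): v₀ = 0 m/s, a = 30 m/s².
v = v₀ + at = 0 + (30)(3.5) = 105 m/s
Δx = v₀t + ½at² = 0·3.5 + 0.5·30·3.5² = 184 m

Phase 2 (coasting upward): v₀ = 105 m/s, a = -9.81 m/s².
v = v₀ + at → t = (0 − 105) / -9.81 = 10.7 s
v² = v₀² + 2aΔx → Δx = (0² − 105²)/(2·-9.81) = 562 m
Maximum height = 184 + 562 = 746 m

746 m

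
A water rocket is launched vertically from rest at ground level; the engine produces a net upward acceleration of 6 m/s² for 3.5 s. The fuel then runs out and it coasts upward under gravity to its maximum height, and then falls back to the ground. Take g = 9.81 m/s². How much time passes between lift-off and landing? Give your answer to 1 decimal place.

9.1 s

Phase 1 (powered ascent): v₀ = 0 m/s, a = 6 m/s².
v = v₀ + at = 0 + (6)(3.5) = 21.0 m/s
Δx = v₀t + ½at² = 0·3.5 + 0.5·6·3.5² = 36.8 m

Phase 2 (coasting upward): v₀ = 21.0 m/s, a = -9.81 m/s².
v = v₀ + at → t = (0 − 21.0) / -9.81 = 2.14 s
v² = v₀² + 2aΔx → Δx = (0² − 21.0²)/(2·-9.81) = 22.5 m

Phase 3 (free fall): v₀ = 0 m/s, a = -9.81 m/s².
Falls 59.2 m from rest: t = √(2·59.2/9.81) = 3.47 s; v = g·t = 34.1 m/s.
Total time = 3.50 + 2.14 + 3.47 = 9.12 s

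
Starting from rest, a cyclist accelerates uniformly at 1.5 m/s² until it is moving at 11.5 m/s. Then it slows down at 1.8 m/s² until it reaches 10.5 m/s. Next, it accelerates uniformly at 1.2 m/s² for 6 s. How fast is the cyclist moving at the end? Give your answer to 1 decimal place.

Phase 1 (accelerating): v₀ = 0 m/s, a = 1.5 m/s².
v = v₀ + at → t = (11.5 − 0) / 1.5 = 7.67 s
v² = v₀² + 2aΔx → Δx = (11.5² − 0²)/(2·1.5) = 44.1 m

Phase 2 (decelerating): v₀ = 11.5 m/s, a = -1.8 m/s².
v = v₀ + at → t = (10.5 − 11.5) / -1.8 = 0.556 s
v² = v₀² + 2aΔx → Δx = (10.5² − 11.5²)/(2·-1.8) = 6.11 m

Phase 3 (accelerating): v₀ = 10.5 m/s, a = 1.2 m/s².
v = v₀ + at = 10.5 + (1.2)(6) = 17.7 m/s
Δx = v₀t + ½at² = 10.5·6 + 0.5·1.2·6² = 84.6 m
Final speed = 17.7 m/s

17.7 m/s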